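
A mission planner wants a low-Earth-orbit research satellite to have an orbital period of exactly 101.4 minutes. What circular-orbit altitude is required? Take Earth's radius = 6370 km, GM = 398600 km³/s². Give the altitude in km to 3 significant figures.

833 km

T = 101.4 min = 6084.0 s.
From T = 2π√(a³/μ): a = (μ T²/4π²)^(1/3) = (398600 × 6084.0² / 4π²)^(1/3) = 7203 km.
Altitude h = a − R = 7203 − 6370 = 833 km.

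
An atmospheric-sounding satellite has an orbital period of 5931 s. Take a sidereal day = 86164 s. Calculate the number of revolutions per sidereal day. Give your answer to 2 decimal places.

Orbits per sidereal day = 86164 / 5931.0 = 14.528.

14.53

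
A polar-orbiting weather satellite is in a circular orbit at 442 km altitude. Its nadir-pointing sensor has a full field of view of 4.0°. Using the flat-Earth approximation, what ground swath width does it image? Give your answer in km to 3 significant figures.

30.9 km

Half-angle = 4.0°/2 = 2°.
Swath width ≈ 2h·tan(θ/2) = 2 × 442 × tan(2°) = 30.9 km.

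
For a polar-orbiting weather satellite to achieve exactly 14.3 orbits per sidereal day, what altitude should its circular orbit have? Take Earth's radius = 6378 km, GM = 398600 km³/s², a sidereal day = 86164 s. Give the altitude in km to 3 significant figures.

Required period T = 86164 / 14.3 = 6025.5 s.
From T = 2π√(a³/μ): a = (μ T²/4π²)^(1/3) = (398600 × 6025.5² / 4π²)^(1/3) = 7157 km.
Altitude h = a − R = 7157 − 6378 = 779 km.

779 km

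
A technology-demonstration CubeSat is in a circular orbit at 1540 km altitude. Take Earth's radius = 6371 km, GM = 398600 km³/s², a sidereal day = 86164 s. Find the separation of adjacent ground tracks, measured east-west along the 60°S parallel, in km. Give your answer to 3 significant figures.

Semi-major axis a = 6371 + 1540 = 7911 km. Period T = 2π√(a³/μ) = 2π√(7911³/398600) = 7002.6 s = 116.71 min.
Node shift per orbit = (7002.6/86164) × 360° = 29.26°.
Equatorial spacing = 29.26 × 111.2 km/° = 3253 km.
At 60° latitude, spacing = 3253 × cos(60°) = 1627 km.

1630 km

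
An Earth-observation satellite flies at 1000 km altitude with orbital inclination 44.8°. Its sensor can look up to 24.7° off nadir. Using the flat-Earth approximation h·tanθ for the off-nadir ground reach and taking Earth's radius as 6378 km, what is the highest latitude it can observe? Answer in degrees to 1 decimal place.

48.9°

For a prograde orbit the ground track reaches latitude ±i = ±44.8°.
Sensor half-swath on the ground ≈ 1000·tan(24.7°) = 460 km = 4.13° of latitude.
Maximum observable latitude ≈ 44.8 + 4.13 = 48.9°.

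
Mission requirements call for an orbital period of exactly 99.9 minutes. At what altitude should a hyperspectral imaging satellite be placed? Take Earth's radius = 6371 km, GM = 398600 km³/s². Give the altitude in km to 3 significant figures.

T = 99.9 min = 5994.0 s.
From T = 2π√(a³/μ): a = (μ T²/4π²)^(1/3) = (398600 × 5994.0² / 4π²)^(1/3) = 7132 km.
Altitude h = a − R = 7132 − 6371 = 761 km.

761 km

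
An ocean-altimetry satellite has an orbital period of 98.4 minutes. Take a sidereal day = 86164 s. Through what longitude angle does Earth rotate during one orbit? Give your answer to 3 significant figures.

24.7°

T = 98.4 min = 5904.0 s.
During one orbit Earth rotates (5904.0 / 86164) × 360° = 24.67°.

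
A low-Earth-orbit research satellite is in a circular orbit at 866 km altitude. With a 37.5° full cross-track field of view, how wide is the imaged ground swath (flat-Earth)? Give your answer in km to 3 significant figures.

Half-angle = 37.5°/2 = 18.75°.
Swath width ≈ 2h·tan(θ/2) = 2 × 866 × tan(18.75°) = 587.9 km.

588 km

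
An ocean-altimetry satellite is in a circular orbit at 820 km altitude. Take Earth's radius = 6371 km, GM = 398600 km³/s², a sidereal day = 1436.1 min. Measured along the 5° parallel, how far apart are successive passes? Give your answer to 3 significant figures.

2810 km

Semi-major axis a = 6371 + 820 = 7191 km. Period T = 2π√(a³/μ) = 2π√(7191³/398600) = 6068.7 s = 101.14 min.
Node shift per orbit = (6068.7/86166) × 360° = 25.35°.
Equatorial spacing = 25.35 × 111.2 km/° = 2819 km.
At 5° latitude, spacing = 2819 × cos(5°) = 2809 km.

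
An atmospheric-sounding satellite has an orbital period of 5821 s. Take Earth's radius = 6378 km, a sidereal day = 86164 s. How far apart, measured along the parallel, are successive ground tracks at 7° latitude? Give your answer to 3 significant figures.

2690 km

Node shift per orbit = (5821.0/86164) × 360° = 24.32°.
Equatorial spacing = 24.32 × 111.3 km/° = 2707 km.
At 7° latitude, spacing = 2707 × cos(7°) = 2687 km.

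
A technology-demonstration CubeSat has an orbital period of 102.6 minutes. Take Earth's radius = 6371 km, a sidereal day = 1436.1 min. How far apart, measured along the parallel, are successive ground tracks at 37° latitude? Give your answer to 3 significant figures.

2280 km

T = 102.6 min = 6156.0 s.
Node shift per orbit = (6156.0/86166) × 360° = 25.72°.
Equatorial spacing = 25.72 × 111.2 km/° = 2860 km.
At 37° latitude, spacing = 2860 × cos(37°) = 2284 km.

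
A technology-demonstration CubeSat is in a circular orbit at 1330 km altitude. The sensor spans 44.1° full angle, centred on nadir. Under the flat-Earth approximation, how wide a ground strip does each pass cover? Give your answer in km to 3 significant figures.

1080 km

Half-angle = 44.1°/2 = 22.05°.
Swath width ≈ 2h·tan(θ/2) = 2 × 1330 × tan(22.05°) = 1077.4 km.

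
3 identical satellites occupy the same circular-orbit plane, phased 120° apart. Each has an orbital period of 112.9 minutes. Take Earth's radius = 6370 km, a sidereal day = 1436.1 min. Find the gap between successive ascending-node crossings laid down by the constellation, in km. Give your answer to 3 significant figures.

1050 km

T = 112.9 min = 6774.0 s.
Single-satellite node shift = (6774.0/86166) × 360° = 28.30°.
With 3 satellites evenly phased, successive equator crossings are 28.30/3 = 9.434° apart.
That is 9.434 × 111.2 = 1049 km at the equator.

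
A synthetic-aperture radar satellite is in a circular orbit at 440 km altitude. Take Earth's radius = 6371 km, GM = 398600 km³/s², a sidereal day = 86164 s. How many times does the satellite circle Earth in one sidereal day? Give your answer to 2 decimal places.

Semi-major axis a = 6371 + 440 = 6811 km. Period T = 2π√(a³/μ) = 2π√(6811³/398600) = 5594.1 s = 93.23 min.
Orbits per sidereal day = 86164 / 5594.1 = 15.403.

15.40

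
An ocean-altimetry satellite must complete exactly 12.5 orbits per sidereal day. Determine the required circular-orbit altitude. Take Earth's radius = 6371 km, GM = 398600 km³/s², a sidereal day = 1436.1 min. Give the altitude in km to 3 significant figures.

1460 km

Required period T = 86166 / 12.5 = 6893.3 s.
From T = 2π√(a³/μ): a = (μ T²/4π²)^(1/3) = (398600 × 6893.3² / 4π²)^(1/3) = 7828 km.
Altitude h = a − R = 7828 − 6371 = 1457 km.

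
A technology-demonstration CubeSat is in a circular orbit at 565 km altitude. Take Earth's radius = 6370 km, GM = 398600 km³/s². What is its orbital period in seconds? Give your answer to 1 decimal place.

Semi-major axis a = 6370 + 565 = 6935 km. Period T = 2π√(a³/μ) = 2π√(6935³/398600) = 5747.5 s = 95.79 min.

5747.5 seconds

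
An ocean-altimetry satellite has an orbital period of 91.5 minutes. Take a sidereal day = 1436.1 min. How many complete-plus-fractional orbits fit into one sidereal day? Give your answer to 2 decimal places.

T = 91.5 min = 5490.0 s.
Orbits per sidereal day = 86166 / 5490.0 = 15.695.

15.70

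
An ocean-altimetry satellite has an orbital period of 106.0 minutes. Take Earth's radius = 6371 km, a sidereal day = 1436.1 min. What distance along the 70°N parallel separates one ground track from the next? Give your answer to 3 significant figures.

1010 km

T = 106.0 min = 6360.0 s.
Node shift per orbit = (6360.0/86166) × 360° = 26.57°.
Equatorial spacing = 26.57 × 111.2 km/° = 2955 km.
At 70° latitude, spacing = 2955 × cos(70°) = 1011 km.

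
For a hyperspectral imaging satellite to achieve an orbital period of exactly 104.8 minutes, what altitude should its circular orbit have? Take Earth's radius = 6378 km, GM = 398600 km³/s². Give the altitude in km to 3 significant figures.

T = 104.8 min = 6288.0 s.
From T = 2π√(a³/μ): a = (μ T²/4π²)^(1/3) = (398600 × 6288.0² / 4π²)^(1/3) = 7363 km.
Altitude h = a − R = 7363 − 6378 = 985 km.

985 km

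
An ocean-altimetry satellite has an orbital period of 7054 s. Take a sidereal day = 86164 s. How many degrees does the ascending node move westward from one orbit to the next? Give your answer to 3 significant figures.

29.5°

During one orbit Earth rotates (7054.0 / 86164) × 360° = 29.47°.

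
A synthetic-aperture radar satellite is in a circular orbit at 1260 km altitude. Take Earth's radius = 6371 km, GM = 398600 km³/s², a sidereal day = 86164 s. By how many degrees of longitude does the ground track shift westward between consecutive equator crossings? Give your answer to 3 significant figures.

Semi-major axis a = 6371 + 1260 = 7631 km. Period T = 2π√(a³/μ) = 2π√(7631³/398600) = 6634.1 s = 110.57 min.
During one orbit Earth rotates (6634.1 / 86164) × 360° = 27.72°.

27.7°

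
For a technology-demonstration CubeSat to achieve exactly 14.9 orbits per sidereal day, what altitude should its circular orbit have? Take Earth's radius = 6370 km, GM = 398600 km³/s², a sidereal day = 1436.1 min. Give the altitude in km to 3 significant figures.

Required period T = 86166 / 14.9 = 5783.0 s.
From T = 2π√(a³/μ): a = (μ T²/4π²)^(1/3) = (398600 × 5783.0² / 4π²)^(1/3) = 6963 km.
Altitude h = a − R = 6963 − 6370 = 593 km.

593 km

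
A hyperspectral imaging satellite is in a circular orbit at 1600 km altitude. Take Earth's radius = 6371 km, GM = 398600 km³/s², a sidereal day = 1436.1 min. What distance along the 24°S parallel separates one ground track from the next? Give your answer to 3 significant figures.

3010 km

Semi-major axis a = 6371 + 1600 = 7971 km. Period T = 2π√(a³/μ) = 2π√(7971³/398600) = 7082.4 s = 118.04 min.
Node shift per orbit = (7082.4/86166) × 360° = 29.59°.
Equatorial spacing = 29.59 × 111.2 km/° = 3290 km.
At 24° latitude, spacing = 3290 × cos(24°) = 3006 km.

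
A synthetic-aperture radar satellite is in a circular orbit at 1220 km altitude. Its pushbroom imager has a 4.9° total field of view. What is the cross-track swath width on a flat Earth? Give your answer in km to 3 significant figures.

Half-angle = 4.9°/2 = 2.45°.
Swath width ≈ 2h·tan(θ/2) = 2 × 1220 × tan(2.45°) = 104.4 km.

104 km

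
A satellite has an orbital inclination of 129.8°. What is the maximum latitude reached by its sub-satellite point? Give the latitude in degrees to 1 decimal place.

Retrograde orbit: the ground track reaches ±(180° − i) = ±(180 − 129.8) = ±50.2°.

50.2°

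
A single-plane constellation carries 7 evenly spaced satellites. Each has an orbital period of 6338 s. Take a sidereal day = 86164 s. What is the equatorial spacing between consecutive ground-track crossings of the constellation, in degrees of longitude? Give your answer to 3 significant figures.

Single-satellite node shift = (6338.0/86164) × 360° = 26.48°.
With 7 satellites evenly phased, successive equator crossings are 26.48/7 = 3.783° apart.

3.78°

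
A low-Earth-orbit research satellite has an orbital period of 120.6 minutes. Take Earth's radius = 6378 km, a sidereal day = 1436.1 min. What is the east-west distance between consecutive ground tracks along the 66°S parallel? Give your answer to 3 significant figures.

T = 120.6 min = 7236.0 s.
Node shift per orbit = (7236.0/86166) × 360° = 30.23°.
Equatorial spacing = 30.23 × 111.3 km/° = 3365 km.
At 66° latitude, spacing = 3365 × cos(66°) = 1369 km.

1370 km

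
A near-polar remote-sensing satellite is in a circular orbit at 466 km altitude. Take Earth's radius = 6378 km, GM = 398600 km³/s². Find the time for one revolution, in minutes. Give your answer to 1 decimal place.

93.9 min

Semi-major axis a = 6378 + 466 = 6844 km. Period T = 2π√(a³/μ) = 2π√(6844³/398600) = 5634.8 s = 93.91 min.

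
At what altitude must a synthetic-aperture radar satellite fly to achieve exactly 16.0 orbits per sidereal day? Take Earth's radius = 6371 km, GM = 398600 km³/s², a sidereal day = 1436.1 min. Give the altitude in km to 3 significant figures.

Required period T = 86166 / 16.0 = 5385.4 s.
From T = 2π√(a³/μ): a = (μ T²/4π²)^(1/3) = (398600 × 5385.4² / 4π²)^(1/3) = 6641 km.
Altitude h = a − R = 6641 − 6371 = 270 km.

270 km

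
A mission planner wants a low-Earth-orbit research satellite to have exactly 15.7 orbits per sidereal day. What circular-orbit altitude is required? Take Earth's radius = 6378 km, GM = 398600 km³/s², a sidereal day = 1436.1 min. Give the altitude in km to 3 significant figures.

Required period T = 86166 / 15.7 = 5488.3 s.
From T = 2π√(a³/μ): a = (μ T²/4π²)^(1/3) = (398600 × 5488.3² / 4π²)^(1/3) = 6725 km.
Altitude h = a − R = 6725 − 6378 = 347 km.

347 km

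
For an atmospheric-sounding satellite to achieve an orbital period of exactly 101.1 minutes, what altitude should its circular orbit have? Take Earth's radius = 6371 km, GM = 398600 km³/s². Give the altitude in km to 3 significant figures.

818 km

T = 101.1 min = 6066.0 s.
From T = 2π√(a³/μ): a = (μ T²/4π²)^(1/3) = (398600 × 6066.0² / 4π²)^(1/3) = 7189 km.
Altitude h = a − R = 7189 − 6371 = 818 km.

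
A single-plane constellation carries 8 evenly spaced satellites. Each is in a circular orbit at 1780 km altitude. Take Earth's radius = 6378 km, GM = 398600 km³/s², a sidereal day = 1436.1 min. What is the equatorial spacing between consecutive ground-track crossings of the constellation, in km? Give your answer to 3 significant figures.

426 km

Semi-major axis a = 6378 + 1780 = 8158 km. Period T = 2π√(a³/μ) = 2π√(8158³/398600) = 7333.1 s = 122.22 min.
Single-satellite node shift = (7333.1/86166) × 360° = 30.64°.
With 8 satellites evenly phased, successive equator crossings are 30.64/8 = 3.830° apart.
That is 3.830 × 111.3 = 426 km at the equator.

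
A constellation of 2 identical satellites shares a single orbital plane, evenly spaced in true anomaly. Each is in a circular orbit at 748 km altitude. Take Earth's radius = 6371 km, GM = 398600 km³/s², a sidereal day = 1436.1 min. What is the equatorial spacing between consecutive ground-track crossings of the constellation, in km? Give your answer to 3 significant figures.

Semi-major axis a = 6371 + 748 = 7119 km. Period T = 2π√(a³/μ) = 2π√(7119³/398600) = 5977.8 s = 99.63 min.
Single-satellite node shift = (5977.8/86166) × 360° = 24.98°.
With 2 satellites evenly phased, successive equator crossings are 24.98/2 = 12.488° apart.
That is 12.488 × 111.2 = 1389 km at the equator.

1390 km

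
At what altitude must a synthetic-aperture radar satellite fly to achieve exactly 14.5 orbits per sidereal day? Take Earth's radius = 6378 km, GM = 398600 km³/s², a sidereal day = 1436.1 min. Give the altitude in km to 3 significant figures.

Required period T = 86166 / 14.5 = 5942.5 s.
From T = 2π√(a³/μ): a = (μ T²/4π²)^(1/3) = (398600 × 5942.5² / 4π²)^(1/3) = 7091 km.
Altitude h = a − R = 7091 − 6378 = 713 km.

713 km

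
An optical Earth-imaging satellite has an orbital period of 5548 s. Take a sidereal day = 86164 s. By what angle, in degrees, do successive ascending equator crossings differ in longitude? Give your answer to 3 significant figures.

During one orbit Earth rotates (5548.0 / 86164) × 360° = 23.18°.

23.2°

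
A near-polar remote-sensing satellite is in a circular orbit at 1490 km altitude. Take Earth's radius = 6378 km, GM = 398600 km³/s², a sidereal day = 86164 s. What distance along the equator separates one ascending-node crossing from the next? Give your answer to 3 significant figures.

Semi-major axis a = 6378 + 1490 = 7868 km. Period T = 2π√(a³/μ) = 2π√(7868³/398600) = 6945.6 s = 115.76 min.
During one orbit Earth rotates (6945.6 / 86164) × 360° = 29.02°.
At the equator that is 29.02° × (2π·6378/360) km/° = 29.02 × 111.3 = 3230 km.

3230 km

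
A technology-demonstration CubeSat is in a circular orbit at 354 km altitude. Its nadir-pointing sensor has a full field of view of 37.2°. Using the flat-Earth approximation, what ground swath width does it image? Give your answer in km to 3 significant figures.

238 km

Half-angle = 37.2°/2 = 18.6°.
Swath width ≈ 2h·tan(θ/2) = 2 × 354 × tan(18.6°) = 238.3 km.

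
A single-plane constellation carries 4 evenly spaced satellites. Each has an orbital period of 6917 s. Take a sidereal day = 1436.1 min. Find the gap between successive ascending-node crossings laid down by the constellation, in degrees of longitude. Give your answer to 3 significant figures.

Single-satellite node shift = (6917.0/86166) × 360° = 28.90°.
With 4 satellites evenly phased, successive equator crossings are 28.90/4 = 7.225° apart.

7.22°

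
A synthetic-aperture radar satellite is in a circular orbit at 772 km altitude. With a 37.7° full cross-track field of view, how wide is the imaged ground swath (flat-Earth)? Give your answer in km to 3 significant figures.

Half-angle = 37.7°/2 = 18.85°.
Swath width ≈ 2h·tan(θ/2) = 2 × 772 × tan(18.85°) = 527.1 km.

527 km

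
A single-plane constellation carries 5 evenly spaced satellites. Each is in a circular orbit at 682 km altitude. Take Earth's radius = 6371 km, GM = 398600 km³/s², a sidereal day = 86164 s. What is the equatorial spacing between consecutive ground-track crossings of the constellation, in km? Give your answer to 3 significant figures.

548 km

Semi-major axis a = 6371 + 682 = 7053 km. Period T = 2π√(a³/μ) = 2π√(7053³/398600) = 5894.8 s = 98.25 min.
Single-satellite node shift = (5894.8/86164) × 360° = 24.63°.
With 5 satellites evenly phased, successive equator crossings are 24.63/5 = 4.926° apart.
That is 4.926 × 111.2 = 548 km at the equator.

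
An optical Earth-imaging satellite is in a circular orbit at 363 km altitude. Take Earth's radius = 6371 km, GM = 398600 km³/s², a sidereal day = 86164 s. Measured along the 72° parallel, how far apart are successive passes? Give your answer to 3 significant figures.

Semi-major axis a = 6371 + 363 = 6734 km. Period T = 2π√(a³/μ) = 2π√(6734³/398600) = 5499.5 s = 91.66 min.
Node shift per orbit = (5499.5/86164) × 360° = 22.98°.
Equatorial spacing = 22.98 × 111.2 km/° = 2555 km.
At 72° latitude, spacing = 2555 × cos(72°) = 790 km.

790 km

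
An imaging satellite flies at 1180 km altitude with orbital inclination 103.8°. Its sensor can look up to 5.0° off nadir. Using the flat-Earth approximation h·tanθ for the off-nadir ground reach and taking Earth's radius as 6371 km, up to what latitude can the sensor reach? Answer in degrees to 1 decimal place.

77.1°

Retrograde orbit: the ground track reaches ±(180° − i) = ±(180 − 103.8) = ±76.2°.
Sensor half-swath on the ground ≈ 1180·tan(5.0°) = 103 km = 0.93° of latitude.
Maximum observable latitude ≈ 76.2 + 0.93 = 77.1°.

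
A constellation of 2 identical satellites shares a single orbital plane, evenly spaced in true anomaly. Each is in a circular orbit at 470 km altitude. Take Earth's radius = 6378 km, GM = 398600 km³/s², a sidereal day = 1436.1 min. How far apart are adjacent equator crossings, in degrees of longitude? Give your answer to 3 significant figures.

Semi-major axis a = 6378 + 470 = 6848 km. Period T = 2π√(a³/μ) = 2π√(6848³/398600) = 5639.7 s = 94.00 min.
Single-satellite node shift = (5639.7/86166) × 360° = 23.56°.
With 2 satellites evenly phased, successive equator crossings are 23.56/2 = 11.781° apart.

11.8°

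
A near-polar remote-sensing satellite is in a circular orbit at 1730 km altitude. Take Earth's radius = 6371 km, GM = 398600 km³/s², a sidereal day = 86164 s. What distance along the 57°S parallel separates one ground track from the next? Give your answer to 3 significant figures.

Semi-major axis a = 6371 + 1730 = 8101 km. Period T = 2π√(a³/μ) = 2π√(8101³/398600) = 7256.4 s = 120.94 min.
Node shift per orbit = (7256.4/86164) × 360° = 30.32°.
Equatorial spacing = 30.32 × 111.2 km/° = 3371 km.
At 57° latitude, spacing = 3371 × cos(57°) = 1836 km.

1840 km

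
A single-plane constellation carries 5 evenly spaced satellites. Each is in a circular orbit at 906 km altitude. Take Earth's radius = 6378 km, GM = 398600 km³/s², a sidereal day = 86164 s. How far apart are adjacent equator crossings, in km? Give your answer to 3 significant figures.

Semi-major axis a = 6378 + 906 = 7284 km. Period T = 2π√(a³/μ) = 2π√(7284³/398600) = 6186.8 s = 103.11 min.
Single-satellite node shift = (6186.8/86164) × 360° = 25.85°.
With 5 satellites evenly phased, successive equator crossings are 25.85/5 = 5.170° apart.
That is 5.170 × 111.3 = 575 km at the equator.

575 km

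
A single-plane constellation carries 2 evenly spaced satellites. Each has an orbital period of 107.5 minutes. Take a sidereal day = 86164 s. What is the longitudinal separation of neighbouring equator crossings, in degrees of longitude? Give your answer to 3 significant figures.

T = 107.5 min = 6450.0 s.
Single-satellite node shift = (6450.0/86164) × 360° = 26.95°.
With 2 satellites evenly phased, successive equator crossings are 26.95/2 = 13.474° apart.

13.5°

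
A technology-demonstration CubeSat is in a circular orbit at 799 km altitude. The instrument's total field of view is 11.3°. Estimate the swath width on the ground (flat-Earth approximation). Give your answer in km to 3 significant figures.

Half-angle = 11.3°/2 = 5.65°.
Swath width ≈ 2h·tan(θ/2) = 2 × 799 × tan(5.65°) = 158.1 km.

158 km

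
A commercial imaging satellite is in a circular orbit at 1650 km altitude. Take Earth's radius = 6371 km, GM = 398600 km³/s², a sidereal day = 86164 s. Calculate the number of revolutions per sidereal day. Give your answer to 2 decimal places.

12.05

Semi-major axis a = 6371 + 1650 = 8021 km. Period T = 2π√(a³/μ) = 2π√(8021³/398600) = 7149.1 s = 119.15 min.
Orbits per sidereal day = 86164 / 7149.1 = 12.052.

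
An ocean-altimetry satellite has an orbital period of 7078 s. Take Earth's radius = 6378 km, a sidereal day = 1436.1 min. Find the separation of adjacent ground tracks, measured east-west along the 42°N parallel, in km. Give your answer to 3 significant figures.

2450 km

Node shift per orbit = (7078.0/86166) × 360° = 29.57°.
Equatorial spacing = 29.57 × 111.3 km/° = 3292 km.
At 42° latitude, spacing = 3292 × cos(42°) = 2446 km.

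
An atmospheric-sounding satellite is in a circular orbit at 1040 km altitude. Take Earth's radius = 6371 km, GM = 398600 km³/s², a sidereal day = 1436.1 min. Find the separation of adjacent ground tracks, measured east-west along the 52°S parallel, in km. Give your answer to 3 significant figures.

Semi-major axis a = 6371 + 1040 = 7411 km. Period T = 2π√(a³/μ) = 2π√(7411³/398600) = 6349.3 s = 105.82 min.
Node shift per orbit = (6349.3/86166) × 360° = 26.53°.
Equatorial spacing = 26.53 × 111.2 km/° = 2950 km.
At 52° latitude, spacing = 2950 × cos(52°) = 1816 km.

1820 km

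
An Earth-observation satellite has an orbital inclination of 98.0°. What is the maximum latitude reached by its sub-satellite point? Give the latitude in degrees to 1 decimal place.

82.0°

Retrograde orbit: the ground track reaches ±(180° − i) = ±(180 − 98.0) = ±82.0°.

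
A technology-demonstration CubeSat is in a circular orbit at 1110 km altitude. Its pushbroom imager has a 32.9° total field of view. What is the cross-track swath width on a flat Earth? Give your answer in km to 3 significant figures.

655 km

Half-angle = 32.9°/2 = 16.45°.
Swath width ≈ 2h·tan(θ/2) = 2 × 1110 × tan(16.45°) = 655.5 km.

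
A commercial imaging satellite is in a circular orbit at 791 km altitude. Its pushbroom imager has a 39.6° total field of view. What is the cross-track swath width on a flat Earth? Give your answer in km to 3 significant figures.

Half-angle = 39.6°/2 = 19.8°.
Swath width ≈ 2h·tan(θ/2) = 2 × 791 × tan(19.8°) = 569.6 km.

570 km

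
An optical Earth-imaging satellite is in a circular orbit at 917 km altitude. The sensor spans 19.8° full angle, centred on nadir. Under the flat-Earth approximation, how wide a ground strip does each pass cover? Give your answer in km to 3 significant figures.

Half-angle = 19.8°/2 = 9.9°.
Swath width ≈ 2h·tan(θ/2) = 2 × 917 × tan(9.9°) = 320.1 km.

320 km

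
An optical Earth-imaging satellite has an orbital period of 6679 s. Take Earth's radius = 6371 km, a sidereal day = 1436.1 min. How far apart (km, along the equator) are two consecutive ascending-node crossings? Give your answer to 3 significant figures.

3100 km

During one orbit Earth rotates (6679.0 / 86166) × 360° = 27.90°.
At the equator that is 27.90° × (2π·6371/360) km/° = 27.90 × 111.2 = 3103 km.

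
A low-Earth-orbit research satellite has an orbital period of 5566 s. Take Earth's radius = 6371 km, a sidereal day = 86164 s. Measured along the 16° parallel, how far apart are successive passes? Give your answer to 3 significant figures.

2490 km

Node shift per orbit = (5566.0/86164) × 360° = 23.26°.
Equatorial spacing = 23.26 × 111.2 km/° = 2586 km.
At 16° latitude, spacing = 2586 × cos(16°) = 2486 km.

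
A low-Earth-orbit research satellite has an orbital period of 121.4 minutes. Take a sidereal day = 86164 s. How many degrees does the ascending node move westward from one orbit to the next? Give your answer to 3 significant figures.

30.4°

T = 121.4 min = 7284.0 s.
During one orbit Earth rotates (7284.0 / 86164) × 360° = 30.43°.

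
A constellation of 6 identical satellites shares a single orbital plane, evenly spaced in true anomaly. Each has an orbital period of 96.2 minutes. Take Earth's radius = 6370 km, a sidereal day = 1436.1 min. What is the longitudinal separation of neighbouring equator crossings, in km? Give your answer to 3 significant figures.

T = 96.2 min = 5772.0 s.
Single-satellite node shift = (5772.0/86166) × 360° = 24.12°.
With 6 satellites evenly phased, successive equator crossings are 24.12/6 = 4.019° apart.
That is 4.019 × 111.2 = 447 km at the equator.

447 km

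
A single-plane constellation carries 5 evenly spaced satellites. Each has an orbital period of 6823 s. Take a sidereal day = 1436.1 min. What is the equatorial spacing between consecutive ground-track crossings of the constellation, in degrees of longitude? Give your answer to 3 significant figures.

5.70°

Single-satellite node shift = (6823.0/86166) × 360° = 28.51°.
With 5 satellites evenly phased, successive equator crossings are 28.51/5 = 5.701° apart.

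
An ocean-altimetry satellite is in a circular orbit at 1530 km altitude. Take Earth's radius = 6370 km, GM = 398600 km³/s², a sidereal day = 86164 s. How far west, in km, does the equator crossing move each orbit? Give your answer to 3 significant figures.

3250 km

Semi-major axis a = 6370 + 1530 = 7900 km. Period T = 2π√(a³/μ) = 2π√(7900³/398600) = 6988.0 s = 116.47 min.
During one orbit Earth rotates (6988.0 / 86164) × 360° = 29.20°.
At the equator that is 29.20° × (2π·6370/360) km/° = 29.20 × 111.2 = 3246 km.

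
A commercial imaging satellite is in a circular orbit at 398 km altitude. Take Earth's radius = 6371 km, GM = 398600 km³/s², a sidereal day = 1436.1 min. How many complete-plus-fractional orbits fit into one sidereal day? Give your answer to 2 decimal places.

Semi-major axis a = 6371 + 398 = 6769 km. Period T = 2π√(a³/μ) = 2π√(6769³/398600) = 5542.4 s = 92.37 min.
Orbits per sidereal day = 86166 / 5542.4 = 15.547.

15.55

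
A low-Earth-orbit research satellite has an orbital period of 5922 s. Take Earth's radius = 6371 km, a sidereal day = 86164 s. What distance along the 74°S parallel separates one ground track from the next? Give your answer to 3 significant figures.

758 km

Node shift per orbit = (5922.0/86164) × 360° = 24.74°.
Equatorial spacing = 24.74 × 111.2 km/° = 2751 km.
At 74° latitude, spacing = 2751 × cos(74°) = 758 km.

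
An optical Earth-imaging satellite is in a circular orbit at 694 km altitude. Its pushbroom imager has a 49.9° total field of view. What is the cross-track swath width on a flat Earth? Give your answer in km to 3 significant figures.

Half-angle = 49.9°/2 = 24.95°.
Swath width ≈ 2h·tan(θ/2) = 2 × 694 × tan(24.95°) = 645.8 km.

646 km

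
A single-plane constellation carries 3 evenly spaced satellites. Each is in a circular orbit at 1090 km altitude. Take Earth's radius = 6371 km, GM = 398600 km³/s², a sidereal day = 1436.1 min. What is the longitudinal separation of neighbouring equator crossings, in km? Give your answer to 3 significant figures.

993 km

Semi-major axis a = 6371 + 1090 = 7461 km. Period T = 2π√(a³/μ) = 2π√(7461³/398600) = 6413.7 s = 106.89 min.
Single-satellite node shift = (6413.7/86166) × 360° = 26.80°.
With 3 satellites evenly phased, successive equator crossings are 26.80/3 = 8.932° apart.
That is 8.932 × 111.2 = 993 km at the equator.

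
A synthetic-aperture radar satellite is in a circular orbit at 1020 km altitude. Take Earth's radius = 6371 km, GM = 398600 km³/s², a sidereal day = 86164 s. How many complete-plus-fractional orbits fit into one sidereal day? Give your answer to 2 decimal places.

13.63

Semi-major axis a = 6371 + 1020 = 7391 km. Period T = 2π√(a³/μ) = 2π√(7391³/398600) = 6323.6 s = 105.39 min.
Orbits per sidereal day = 86164 / 6323.6 = 13.626.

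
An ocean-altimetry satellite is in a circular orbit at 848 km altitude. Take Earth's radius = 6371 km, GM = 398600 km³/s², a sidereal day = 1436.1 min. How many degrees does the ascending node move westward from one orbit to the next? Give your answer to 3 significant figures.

25.5°

Semi-major axis a = 6371 + 848 = 7219 km. Period T = 2π√(a³/μ) = 2π√(7219³/398600) = 6104.2 s = 101.74 min.
During one orbit Earth rotates (6104.2 / 86166) × 360° = 25.50°.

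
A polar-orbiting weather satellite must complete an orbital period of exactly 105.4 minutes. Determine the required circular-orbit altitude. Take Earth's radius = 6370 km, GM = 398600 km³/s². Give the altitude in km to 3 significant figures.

T = 105.4 min = 6324.0 s.
From T = 2π√(a³/μ): a = (μ T²/4π²)^(1/3) = (398600 × 6324.0² / 4π²)^(1/3) = 7391 km.
Altitude h = a − R = 7391 − 6370 = 1021 km.

1020 km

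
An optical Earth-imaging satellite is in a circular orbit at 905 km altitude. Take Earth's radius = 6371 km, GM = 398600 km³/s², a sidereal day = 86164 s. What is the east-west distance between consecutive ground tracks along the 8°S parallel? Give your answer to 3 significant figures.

2840 km

Semi-major axis a = 6371 + 905 = 7276 km. Period T = 2π√(a³/μ) = 2π√(7276³/398600) = 6176.6 s = 102.94 min.
Node shift per orbit = (6176.6/86164) × 360° = 25.81°.
Equatorial spacing = 25.81 × 111.2 km/° = 2870 km.
At 8° latitude, spacing = 2870 × cos(8°) = 2842 km.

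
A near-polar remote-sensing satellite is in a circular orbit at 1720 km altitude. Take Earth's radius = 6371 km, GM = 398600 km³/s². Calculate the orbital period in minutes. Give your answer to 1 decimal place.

Semi-major axis a = 6371 + 1720 = 8091 km. Period T = 2π√(a³/μ) = 2π√(8091³/398600) = 7242.9 s = 120.72 min.

120.7 min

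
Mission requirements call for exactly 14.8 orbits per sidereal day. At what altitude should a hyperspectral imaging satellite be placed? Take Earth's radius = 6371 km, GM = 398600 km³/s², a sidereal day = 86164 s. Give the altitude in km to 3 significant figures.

Required period T = 86164 / 14.8 = 5821.9 s.
From T = 2π√(a³/μ): a = (μ T²/4π²)^(1/3) = (398600 × 5821.9² / 4π²)^(1/3) = 6995 km.
Altitude h = a − R = 6995 − 6371 = 624 km.

624 km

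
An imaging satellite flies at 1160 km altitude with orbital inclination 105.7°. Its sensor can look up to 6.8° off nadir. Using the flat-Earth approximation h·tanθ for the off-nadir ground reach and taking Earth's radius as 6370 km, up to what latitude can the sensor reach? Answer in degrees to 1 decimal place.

75.5°

Retrograde orbit: the ground track reaches ±(180° − i) = ±(180 − 105.7) = ±74.3°.
Sensor half-swath on the ground ≈ 1160·tan(6.8°) = 138 km = 1.24° of latitude.
Maximum observable latitude ≈ 74.3 + 1.24 = 75.5°.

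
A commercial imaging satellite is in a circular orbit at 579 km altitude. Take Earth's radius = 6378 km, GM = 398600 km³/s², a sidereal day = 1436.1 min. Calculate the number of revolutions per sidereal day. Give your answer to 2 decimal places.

14.92

Semi-major axis a = 6378 + 579 = 6957 km. Period T = 2π√(a³/μ) = 2π√(6957³/398600) = 5774.9 s = 96.25 min.
Orbits per sidereal day = 86166 / 5774.9 = 14.921.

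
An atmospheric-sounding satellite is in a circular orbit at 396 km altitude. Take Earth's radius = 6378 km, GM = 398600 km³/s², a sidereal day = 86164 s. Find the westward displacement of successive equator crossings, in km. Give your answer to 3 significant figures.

2580 km

Semi-major axis a = 6378 + 396 = 6774 km. Period T = 2π√(a³/μ) = 2π√(6774³/398600) = 5548.5 s = 92.48 min.
During one orbit Earth rotates (5548.5 / 86164) × 360° = 23.18°.
At the equator that is 23.18° × (2π·6378/360) km/° = 23.18 × 111.3 = 2581 km.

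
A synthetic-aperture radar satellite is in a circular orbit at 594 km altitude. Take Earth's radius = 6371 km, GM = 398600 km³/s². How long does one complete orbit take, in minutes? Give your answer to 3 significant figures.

Semi-major axis a = 6371 + 594 = 6965 km. Period T = 2π√(a³/μ) = 2π√(6965³/398600) = 5784.9 s = 96.41 min.

96.4 min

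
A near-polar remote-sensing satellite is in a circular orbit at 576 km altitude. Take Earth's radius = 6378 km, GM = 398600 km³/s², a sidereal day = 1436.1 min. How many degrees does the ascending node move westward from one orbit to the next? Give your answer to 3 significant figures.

Semi-major axis a = 6378 + 576 = 6954 km. Period T = 2π√(a³/μ) = 2π√(6954³/398600) = 5771.2 s = 96.19 min.
During one orbit Earth rotates (5771.2 / 86166) × 360° = 24.11°.

24.1°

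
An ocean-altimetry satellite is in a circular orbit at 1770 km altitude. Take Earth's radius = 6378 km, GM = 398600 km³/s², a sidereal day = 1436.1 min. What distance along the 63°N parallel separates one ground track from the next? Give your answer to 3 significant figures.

Semi-major axis a = 6378 + 1770 = 8148 km. Period T = 2π√(a³/μ) = 2π√(8148³/398600) = 7319.6 s = 121.99 min.
Node shift per orbit = (7319.6/86166) × 360° = 30.58°.
Equatorial spacing = 30.58 × 111.3 km/° = 3404 km.
At 63° latitude, spacing = 3404 × cos(63°) = 1545 km.

1550 km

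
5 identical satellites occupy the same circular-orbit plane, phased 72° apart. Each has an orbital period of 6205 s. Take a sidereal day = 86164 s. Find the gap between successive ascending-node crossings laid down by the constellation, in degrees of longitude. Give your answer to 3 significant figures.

5.18°

Single-satellite node shift = (6205.0/86164) × 360° = 25.92°.
With 5 satellites evenly phased, successive equator crossings are 25.92/5 = 5.185° apart.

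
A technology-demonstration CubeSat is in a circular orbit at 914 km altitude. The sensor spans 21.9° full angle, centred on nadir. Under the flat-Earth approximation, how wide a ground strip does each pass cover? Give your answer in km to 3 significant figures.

354 km

Half-angle = 21.9°/2 = 10.95°.
Swath width ≈ 2h·tan(θ/2) = 2 × 914 × tan(10.95°) = 353.7 km.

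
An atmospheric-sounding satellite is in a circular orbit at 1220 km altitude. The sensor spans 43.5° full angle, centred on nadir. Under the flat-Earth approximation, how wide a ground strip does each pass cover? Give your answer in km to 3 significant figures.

973 km

Half-angle = 43.5°/2 = 21.75°.
Swath width ≈ 2h·tan(θ/2) = 2 × 1220 × tan(21.75°) = 973.5 km.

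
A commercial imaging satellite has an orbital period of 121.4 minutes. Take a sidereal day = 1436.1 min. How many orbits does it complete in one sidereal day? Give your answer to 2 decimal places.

T = 121.4 min = 7284.0 s.
Orbits per sidereal day = 86166 / 7284.0 = 11.829.

11.83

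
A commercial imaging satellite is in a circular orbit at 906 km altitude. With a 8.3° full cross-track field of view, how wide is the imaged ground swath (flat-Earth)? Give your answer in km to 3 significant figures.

Half-angle = 8.3°/2 = 4.15°.
Swath width ≈ 2h·tan(θ/2) = 2 × 906 × tan(4.15°) = 131.5 km.

131 km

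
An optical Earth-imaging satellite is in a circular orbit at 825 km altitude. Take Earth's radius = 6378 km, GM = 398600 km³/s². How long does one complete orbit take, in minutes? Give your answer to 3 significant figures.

101 min

Semi-major axis a = 6378 + 825 = 7203 km. Period T = 2π√(a³/μ) = 2π√(7203³/398600) = 6083.9 s = 101.40 min.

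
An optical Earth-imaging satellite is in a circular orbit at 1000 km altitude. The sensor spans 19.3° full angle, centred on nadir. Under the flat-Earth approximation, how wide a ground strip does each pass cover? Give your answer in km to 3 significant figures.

340 km

Half-angle = 19.3°/2 = 9.65°.
Swath width ≈ 2h·tan(θ/2) = 2 × 1000 × tan(9.65°) = 340.1 km.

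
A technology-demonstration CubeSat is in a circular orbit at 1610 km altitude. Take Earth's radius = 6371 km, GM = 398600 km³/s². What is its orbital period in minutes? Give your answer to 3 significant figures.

Semi-major axis a = 6371 + 1610 = 7981 km. Period T = 2π√(a³/μ) = 2π√(7981³/398600) = 7095.7 s = 118.26 min.

118 min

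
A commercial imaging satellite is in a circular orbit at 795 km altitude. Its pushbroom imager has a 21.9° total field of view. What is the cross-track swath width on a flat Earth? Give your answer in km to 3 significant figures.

308 km

Half-angle = 21.9°/2 = 10.95°.
Swath width ≈ 2h·tan(θ/2) = 2 × 795 × tan(10.95°) = 307.6 km.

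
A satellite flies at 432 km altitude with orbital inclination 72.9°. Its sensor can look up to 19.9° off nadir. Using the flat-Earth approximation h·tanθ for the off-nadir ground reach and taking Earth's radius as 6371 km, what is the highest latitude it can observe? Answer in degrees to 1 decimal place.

For a prograde orbit the ground track reaches latitude ±i = ±72.9°.
Sensor half-swath on the ground ≈ 432·tan(19.9°) = 156 km = 1.41° of latitude.
Maximum observable latitude ≈ 72.9 + 1.41 = 74.3°.

74.3°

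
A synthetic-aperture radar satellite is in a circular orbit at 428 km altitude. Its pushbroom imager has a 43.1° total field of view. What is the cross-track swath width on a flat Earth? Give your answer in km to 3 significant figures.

338 km

Half-angle = 43.1°/2 = 21.55°.
Swath width ≈ 2h·tan(θ/2) = 2 × 428 × tan(21.55°) = 338.1 km.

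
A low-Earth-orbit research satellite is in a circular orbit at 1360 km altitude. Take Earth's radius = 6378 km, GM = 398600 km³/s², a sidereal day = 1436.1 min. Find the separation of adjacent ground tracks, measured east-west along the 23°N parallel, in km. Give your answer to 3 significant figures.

2900 km

Semi-major axis a = 6378 + 1360 = 7738 km. Period T = 2π√(a³/μ) = 2π√(7738³/398600) = 6774.1 s = 112.90 min.
Node shift per orbit = (6774.1/86166) × 360° = 28.30°.
Equatorial spacing = 28.30 × 111.3 km/° = 3151 km.
At 23° latitude, spacing = 3151 × cos(23°) = 2900 km.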